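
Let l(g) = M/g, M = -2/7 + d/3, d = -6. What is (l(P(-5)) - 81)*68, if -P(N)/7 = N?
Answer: -1350548/245 ≈ -5512.4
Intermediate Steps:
P(N) = -7*N
M = -16/7 (M = -2/7 - 6/3 = -2*⅐ - 6*⅓ = -2/7 - 2 = -16/7 ≈ -2.2857)
l(g) = -16/(7*g)
(l(P(-5)) - 81)*68 = (-16/(7*((-7*(-5)))) - 81)*68 = (-16/7/35 - 81)*68 = (-16/7*1/35 - 81)*68 = (-16/245 - 81)*68 = -19861/245*68 = -1350548/245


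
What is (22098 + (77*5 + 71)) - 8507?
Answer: 14047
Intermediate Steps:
(22098 + (77*5 + 71)) - 8507 = (22098 + (385 + 71)) - 8507 = (22098 + 456) - 8507 = 22554 - 8507 = 14047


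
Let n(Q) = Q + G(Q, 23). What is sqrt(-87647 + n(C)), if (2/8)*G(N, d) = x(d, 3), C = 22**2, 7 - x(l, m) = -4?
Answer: I*sqrt(87119) ≈ 295.16*I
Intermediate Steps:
x(l, m) = 11 (x(l, m) = 7 - 1*(-4) = 7 + 4 = 11)
C = 484
G(N, d) = 44 (G(N, d) = 4*11 = 44)
n(Q) = 44 + Q (n(Q) = Q + 44 = 44 + Q)
sqrt(-87647 + n(C)) = sqrt(-87647 + (44 + 484)) = sqrt(-87647 + 528) = sqrt(-87119) = I*sqrt(87119)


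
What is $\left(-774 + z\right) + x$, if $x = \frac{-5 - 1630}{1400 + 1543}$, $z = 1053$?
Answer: $\frac{2506}{9} \approx 278.44$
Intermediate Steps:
$x = - \frac{5}{9}$ ($x = - \frac{1635}{2943} = \left(-1635\right) \frac{1}{2943} = - \frac{5}{9} \approx -0.55556$)
$\left(-774 + z\right) + x = \left(-774 + 1053\right) - \frac{5}{9} = 279 - \frac{5}{9} = \frac{2506}{9}$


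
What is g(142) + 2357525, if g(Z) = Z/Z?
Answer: 2357526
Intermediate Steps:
g(Z) = 1
g(142) + 2357525 = 1 + 2357525 = 2357526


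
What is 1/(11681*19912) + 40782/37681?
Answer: 1355081416855/1252043123576 ≈ 1.0823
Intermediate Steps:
1/(11681*19912) + 40782/37681 = (1/11681)*(1/19912) + 40782*(1/37681) = 1/232592072 + 5826/5383 = 1355081416855/1252043123576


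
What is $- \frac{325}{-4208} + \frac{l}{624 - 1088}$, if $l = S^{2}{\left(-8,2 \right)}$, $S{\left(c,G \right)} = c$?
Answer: $- \frac{7407}{122032} \approx -0.060697$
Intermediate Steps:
$l = 64$ ($l = \left(-8\right)^{2} = 64$)
$- \frac{325}{-4208} + \frac{l}{624 - 1088} = - \frac{325}{-4208} + \frac{64}{624 - 1088} = \left(-325\right) \left(- \frac{1}{4208}\right) + \frac{64}{624 - 1088} = \frac{325}{4208} + \frac{64}{-464} = \frac{325}{4208} + 64 \left(- \frac{1}{464}\right) = \frac{325}{4208} - \frac{4}{29} = - \frac{7407}{122032}$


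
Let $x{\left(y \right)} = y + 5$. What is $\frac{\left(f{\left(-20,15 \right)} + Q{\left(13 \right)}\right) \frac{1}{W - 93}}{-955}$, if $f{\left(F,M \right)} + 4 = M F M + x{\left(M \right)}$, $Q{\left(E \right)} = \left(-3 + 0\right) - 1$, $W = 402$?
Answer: $\frac{1496}{98365} \approx 0.015209$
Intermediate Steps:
$x{\left(y \right)} = 5 + y$
$Q{\left(E \right)} = -4$ ($Q{\left(E \right)} = -3 - 1 = -4$)
$f{\left(F,M \right)} = 1 + M + F M^{2}$ ($f{\left(F,M \right)} = -4 + \left(M F M + \left(5 + M\right)\right) = -4 + \left(F M M + \left(5 + M\right)\right) = -4 + \left(F M^{2} + \left(5 + M\right)\right) = -4 + \left(5 + M + F M^{2}\right) = 1 + M + F M^{2}$)
$\frac{\left(f{\left(-20,15 \right)} + Q{\left(13 \right)}\right) \frac{1}{W - 93}}{-955} = \frac{\left(\left(1 + 15 - 20 \cdot 15^{2}\right) - 4\right) \frac{1}{402 - 93}}{-955} = \frac{\left(1 + 15 - 4500\right) - 4}{309} \left(- \frac{1}{955}\right) = \left(\left(1 + 15 - 4500\right) - 4\right) \frac{1}{309} \left(- \frac{1}{955}\right) = \left(-4484 - 4\right) \frac{1}{309} \left(- \frac{1}{955}\right) = \left(-4488\right) \frac{1}{309} \left(- \frac{1}{955}\right) = \left(- \frac{1496}{103}\right) \left(- \frac{1}{955}\right) = \frac{1496}{98365}$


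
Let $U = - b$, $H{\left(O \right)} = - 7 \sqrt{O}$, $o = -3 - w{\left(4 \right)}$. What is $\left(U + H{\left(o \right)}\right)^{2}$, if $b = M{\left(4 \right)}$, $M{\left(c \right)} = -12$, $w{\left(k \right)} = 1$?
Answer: $-52 - 336 i \approx -52.0 - 336.0 i$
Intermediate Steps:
$o = -4$ ($o = -3 - 1 = -4$)
$b = -12$
$U = 12$ ($U = \left(-1\right) \left(-12\right) = 12$)
$\left(U + H{\left(o \right)}\right)^{2} = \left(12 - 7 \sqrt{-4}\right)^{2} = \left(12 - 7 \cdot 2 i\right)^{2} = \left(12 - 14 i\right)^{2}$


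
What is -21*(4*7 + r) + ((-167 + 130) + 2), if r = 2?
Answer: -665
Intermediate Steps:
-21*(4*7 + r) + ((-167 + 130) + 2) = -21*(4*7 + 2) + ((-167 + 130) + 2) = -21*(28 + 2) + (-37 + 2) = -21*30 - 35 = -630 - 35 = -665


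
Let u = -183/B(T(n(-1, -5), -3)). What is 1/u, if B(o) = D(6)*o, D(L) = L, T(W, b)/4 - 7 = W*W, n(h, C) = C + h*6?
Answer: -1024/61 ≈ -16.787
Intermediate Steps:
n(h, C) = C + 6*h
T(W, b) = 28 + 4*W² (T(W, b) = 28 + 4*(W*W) = 28 + 4*W²)
B(o) = 6*o
u = -61/1024 (u = -183*1/(6*(28 + 4*(-5 + 6*(-1))²)) = -183*1/(6*(28 + 4*(-5 - 6)²)) = -183*1/(6*(28 + 4*(-11)²)) = -183*1/(6*(28 + 4*121)) = -183*1/(6*(28 + 484)) = -183/(6*512) = -183/3072 = -183*1/3072 = -61/1024 ≈ -0.059570)
1/u = 1/(-61/1024) = -1024/61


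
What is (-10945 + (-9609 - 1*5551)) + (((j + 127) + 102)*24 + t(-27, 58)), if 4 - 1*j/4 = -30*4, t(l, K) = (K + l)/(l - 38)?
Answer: -565856/65 ≈ -8705.5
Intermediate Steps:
t(l, K) = (K + l)/(-38 + l)
j = 496 (j = 16 - (-120)*4 = 16 - 4*(-120) = 16 + 480 = 496)
(-10945 + (-9609 - 1*5551)) + (((j + 127) + 102)*24 + t(-27, 58)) = (-10945 + (-9609 - 1*5551)) + (((496 + 127) + 102)*24 + (58 - 27)/(-38 - 27)) = (-10945 + (-9609 - 5551)) + ((623 + 102)*24 + 31/(-65)) = (-10945 - 15160) + (725*24 - 1/65*31) = -26105 + (17400 - 31/65) = -26105 + 1130969/65 = -565856/65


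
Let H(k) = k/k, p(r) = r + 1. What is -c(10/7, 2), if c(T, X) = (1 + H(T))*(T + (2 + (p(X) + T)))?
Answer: -110/7 ≈ -15.714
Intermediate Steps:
p(r) = 1 + r
H(k) = 1
c(T, X) = 6 + 2*X + 4*T (c(T, X) = (1 + 1)*(T + (2 + ((1 + X) + T))) = 2*(T + (2 + (1 + T + X))) = 2*(T + (3 + T + X)) = 2*(3 + X + 2*T) = 6 + 2*X + 4*T)
-c(10/7, 2) = -(6 + 2*2 + 4*(10/7)) = -(6 + 4 + 4*(10*(1/7))) = -(6 + 4 + 4*(10/7)) = -(6 + 4 + 40/7) = -1*110/7 = -110/7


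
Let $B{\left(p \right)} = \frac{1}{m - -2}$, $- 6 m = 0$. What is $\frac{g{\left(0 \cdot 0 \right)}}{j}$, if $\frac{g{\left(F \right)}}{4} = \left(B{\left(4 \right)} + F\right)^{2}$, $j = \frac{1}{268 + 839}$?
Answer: $1107$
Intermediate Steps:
$m = 0$ ($m = \left(- \frac{1}{6}\right) 0 = 0$)
$B{\left(p \right)} = \frac{1}{2}$ ($B{\left(p \right)} = \frac{1}{0 - -2} = \frac{1}{0 + 2} = \frac{1}{2}$)
$j = \frac{1}{1107} \approx 0.00090334$
$g{\left(F \right)} = 4 \left(\frac{1}{2} + F\right)^{2}$
$\frac{g{\left(0 \cdot 0 \right)}}{j} = \left(1 + 2 \cdot 0 \cdot 0\right)^{2} \frac{1}{\frac{1}{1107}} = \left(1 + 2 \cdot 0\right)^{2} \cdot 1107 = \left(1 + 0\right)^{2} \cdot 1107 = 1^{2} \cdot 1107 = 1 \cdot 1107 = 1107$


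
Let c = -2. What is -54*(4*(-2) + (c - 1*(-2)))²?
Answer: -3456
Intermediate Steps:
-54*(4*(-2) + (c - 1*(-2)))² = -54*(4*(-2) + (-2 - 1*(-2)))² = -54*(-8 + (-2 + 2))² = -54*(-8 + 0)² = -54*(-8)² = -54*64 = -3456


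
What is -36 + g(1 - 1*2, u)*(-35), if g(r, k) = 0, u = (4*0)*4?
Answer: -36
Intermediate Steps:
u = 0 (u = 0*4 = 0)
-36 + g(1 - 1*2, u)*(-35) = -36 + 0*(-35) = -36 + 0 = -36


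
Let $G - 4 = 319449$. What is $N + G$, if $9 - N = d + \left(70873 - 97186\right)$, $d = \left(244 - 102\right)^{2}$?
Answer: $325611$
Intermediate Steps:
$G = 319453$ ($G = 4 + 319449 = 319453$)
$d = 20164$ ($d = 142^{2} = 20164$)
$N = 6158$ ($N = 9 - \left(20164 + \left(70873 - 97186\right)\right) = 9 - \left(20164 - 26313\right) = 9 - -6149 = 9 + 6149 = 6158$)
$N + G = 6158 + 319453 = 325611$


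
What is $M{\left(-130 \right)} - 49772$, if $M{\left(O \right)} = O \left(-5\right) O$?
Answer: $-134272$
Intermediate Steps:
$M{\left(O \right)} = - 5 O^{2}$ ($M{\left(O \right)} = - 5 O O = - 5 O^{2}$)
$M{\left(-130 \right)} - 49772 = - 5 \left(-130\right)^{2} - 49772 = \left(-5\right) 16900 - 49772 = -84500 - 49772 = -134272$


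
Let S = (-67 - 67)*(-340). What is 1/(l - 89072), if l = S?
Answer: -1/43512 ≈ -2.2982e-5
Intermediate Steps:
S = 45560 (S = -134*(-340) = 45560)
l = 45560
1/(l - 89072) = 1/(45560 - 89072) = 1/(-43512) = -1/43512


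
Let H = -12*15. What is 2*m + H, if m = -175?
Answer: -530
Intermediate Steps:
H = -180
2*m + H = 2*(-175) - 180 = -350 - 180 = -530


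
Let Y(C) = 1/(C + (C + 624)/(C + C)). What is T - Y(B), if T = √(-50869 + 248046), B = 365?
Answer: -730/267439 + √197177 ≈ 444.04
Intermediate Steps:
T = √197177 ≈ 444.05
Y(C) = 1/(C + (624 + C)/(2*C)) (Y(C) = 1/(C + (624 + C)/((2*C))) = 1/(C + (624 + C)*(1/(2*C))) = 1/(C + (624 + C)/(2*C)))
T - Y(B) = √197177 - 2*365/(624 + 365 + 2*365²) = √197177 - 2*365/(624 + 365 + 2*133225) = √197177 - 2*365/(624 + 365 + 266450) = √197177 - 2*365/267439 = √197177 - 1*730/267439 = √197177 - 730/267439 = -730/267439 + √197177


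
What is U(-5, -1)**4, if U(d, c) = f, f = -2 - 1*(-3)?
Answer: 1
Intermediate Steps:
f = 1 (f = -2 + 3 = 1)
U(d, c) = 1
U(-5, -1)**4 = 1**4 = 1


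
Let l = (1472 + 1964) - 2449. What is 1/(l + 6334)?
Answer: 1/7321 ≈ 0.00013659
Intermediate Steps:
l = 987 (l = 3436 - 2449 = 987)
1/(l + 6334) = 1/(987 + 6334) = 1/7321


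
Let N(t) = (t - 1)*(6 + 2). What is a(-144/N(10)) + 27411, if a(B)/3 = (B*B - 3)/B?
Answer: 54819/2 ≈ 27410.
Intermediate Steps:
N(t) = -8 + 8*t (N(t) = (-1 + t)*8 = -8 + 8*t)
a(B) = 3*(-3 + B²)/B (a(B) = 3*((B*B - 3)/B) = 3*((B² - 3)/B) = 3*((-3 + B²)/B) = 3*(-3 + B²)/B)
a(-144/N(10)) + 27411 = (-9/((-144/(-8 + 8*10))) + 3*(-144/(-8 + 8*10))) + 27411 = (-9/((-144/(-8 + 80))) + 3*(-144/(-8 + 80))) + 27411 = (-9/((-144/72)) + 3*(-144/72)) + 27411 = (-9/((-144*1/72)) + 3*(-144*1/72)) + 27411 = (-9/(-2) + 3*(-2)) + 27411 = (-9*(-½) - 6) + 27411 = (9/2 - 6) + 27411 = -3/2 + 27411 = 54819/2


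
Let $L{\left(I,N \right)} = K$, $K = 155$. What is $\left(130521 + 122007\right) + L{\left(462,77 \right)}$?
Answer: $252683$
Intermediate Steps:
$L{\left(I,N \right)} = 155$
$\left(130521 + 122007\right) + L{\left(462,77 \right)} = \left(130521 + 122007\right) + 155 = 252528 + 155 = 252683$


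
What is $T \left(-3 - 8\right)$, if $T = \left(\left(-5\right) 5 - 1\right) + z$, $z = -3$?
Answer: $319$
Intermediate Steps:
$T = -29$ ($T = \left(\left(-5\right) 5 - 1\right) - 3 = \left(-25 - 1\right) - 3 = -26 - 3 = -29$)
$T \left(-3 - 8\right) = - 29 \left(-3 - 8\right) = \left(-29\right) \left(-11\right) = 319$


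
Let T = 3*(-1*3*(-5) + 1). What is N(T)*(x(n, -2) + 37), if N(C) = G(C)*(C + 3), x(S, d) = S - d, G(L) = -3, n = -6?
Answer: -5049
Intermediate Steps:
T = 48 (T = 3*(-3*(-5) + 1) = 3*(15 + 1) = 3*16 = 48)
N(C) = -9 - 3*C (N(C) = -3*(C + 3) = -3*(3 + C) = -9 - 3*C)
N(T)*(x(n, -2) + 37) = (-9 - 3*48)*((-6 - 1*(-2)) + 37) = (-9 - 144)*((-6 + 2) + 37) = -153*(-4 + 37) = -153*33 = -5049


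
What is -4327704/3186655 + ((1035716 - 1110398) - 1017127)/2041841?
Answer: -12315702071959/6506642831855 ≈ -1.8928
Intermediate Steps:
-4327704/3186655 + ((1035716 - 1110398) - 1017127)/2041841 = -4327704*1/3186655 + (-74682 - 1017127)*(1/2041841) = -4327704/3186655 - 1091809*1/2041841 = -4327704/3186655 - 1091809/2041841 = -12315702071959/6506642831855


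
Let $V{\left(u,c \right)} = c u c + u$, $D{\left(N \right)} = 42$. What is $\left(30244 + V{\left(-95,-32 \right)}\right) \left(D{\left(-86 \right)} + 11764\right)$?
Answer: $-792548586$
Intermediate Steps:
$V{\left(u,c \right)} = u + u c^{2}$ ($V{\left(u,c \right)} = u c^{2} + u = u + u c^{2}$)
$\left(30244 + V{\left(-95,-32 \right)}\right) \left(D{\left(-86 \right)} + 11764\right) = \left(30244 - 95 \left(1 + \left(-32\right)^{2}\right)\right) \left(42 + 11764\right) = \left(30244 - 95 \left(1 + 1024\right)\right) 11806 = \left(30244 - 97375\right) 11806 = \left(-67131\right) 11806 = -792548586$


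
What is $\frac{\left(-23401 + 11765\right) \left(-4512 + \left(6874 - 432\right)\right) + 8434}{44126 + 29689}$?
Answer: $- \frac{22449046}{73815} \approx -304.13$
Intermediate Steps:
$\frac{\left(-23401 + 11765\right) \left(-4512 + \left(6874 - 432\right)\right) + 8434}{44126 + 29689} = \frac{- 11636 \left(-4512 + 6442\right) + 8434}{73815} = \left(\left(-11636\right) 1930 + 8434\right) \frac{1}{73815} = \left(-22457480 + 8434\right) \frac{1}{73815} = \left(-22449046\right) \frac{1}{73815} = - \frac{22449046}{73815}$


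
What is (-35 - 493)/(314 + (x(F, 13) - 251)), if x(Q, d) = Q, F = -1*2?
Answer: -528/61 ≈ -8.6557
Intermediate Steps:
F = -2
(-35 - 493)/(314 + (x(F, 13) - 251)) = (-35 - 493)/(314 + (-2 - 251)) = -528/(314 - 253) = -528/61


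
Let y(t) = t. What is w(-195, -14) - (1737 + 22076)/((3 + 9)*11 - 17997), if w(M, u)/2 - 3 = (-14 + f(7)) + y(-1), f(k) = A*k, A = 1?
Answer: -154837/17865 ≈ -8.6671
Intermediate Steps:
f(k) = k (f(k) = 1*k = k)
w(M, u) = -10 (w(M, u) = 6 + 2*((-14 + 7) - 1) = 6 + 2*(-7 - 1) = 6 + 2*(-8) = 6 - 16 = -10)
w(-195, -14) - (1737 + 22076)/((3 + 9)*11 - 17997) = -10 - (1737 + 22076)/((3 + 9)*11 - 17997) = -10 - 23813/(12*11 - 17997) = -10 - 23813/(132 - 17997) = -10 - 23813/(-17865) = -10 - 23813*(-1)/17865 = -10 - 1*(-23813/17865) = -10 + 23813/17865 = -154837/17865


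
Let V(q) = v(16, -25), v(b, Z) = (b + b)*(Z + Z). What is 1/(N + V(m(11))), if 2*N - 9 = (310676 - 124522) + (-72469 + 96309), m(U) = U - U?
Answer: 2/206803 ≈ 9.6710e-6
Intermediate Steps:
v(b, Z) = 4*Z*b (v(b, Z) = (2*b)*(2*Z) = 4*Z*b)
m(U) = 0
V(q) = -1600 (V(q) = 4*(-25)*16 = -1600)
N = 210003/2 (N = 9/2 + ((310676 - 124522) + (-72469 + 96309))/2 = 9/2 + (186154 + 23840)/2 = 9/2 + (½)*209994 = 9/2 + 104997 = 210003/2 ≈ 1.0500e+5)
1/(N + V(m(11))) = 1/(210003/2 - 1600) = 1/(206803/2) = 2/206803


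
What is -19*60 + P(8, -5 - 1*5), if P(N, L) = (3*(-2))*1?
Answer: -1146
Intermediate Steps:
P(N, L) = -6 (P(N, L) = -6*1 = -6)
-19*60 + P(8, -5 - 1*5) = -19*60 - 6 = -1140 - 6 = -1146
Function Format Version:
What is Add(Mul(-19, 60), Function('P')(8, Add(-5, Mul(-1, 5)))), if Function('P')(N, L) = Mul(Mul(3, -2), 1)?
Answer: -1146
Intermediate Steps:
Function('P')(N, L) = -6 (Function('P')(N, L) = Mul(-6, 1) = -6)
Add(Mul(-19, 60), Function('P')(8, Add(-5, Mul(-1, 5)))) = Add(Mul(-19, 60), -6) = Add(-1140, -6) = -1146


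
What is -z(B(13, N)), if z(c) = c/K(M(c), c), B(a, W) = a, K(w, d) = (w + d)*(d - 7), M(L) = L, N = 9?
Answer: -1/12 ≈ -0.083333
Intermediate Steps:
K(w, d) = (-7 + d)*(d + w) (K(w, d) = (d + w)*(-7 + d) = (-7 + d)*(d + w))
z(c) = c/(-14*c + 2*c²) (z(c) = c/(c² - 7*c - 7*c + c*c) = c/(c² - 7*c - 7*c + c²) = c/(-14*c + 2*c²))
-z(B(13, N)) = -1/(2*(-7 + 13)) = -1/(2*6) = -1*1/12 = -1/12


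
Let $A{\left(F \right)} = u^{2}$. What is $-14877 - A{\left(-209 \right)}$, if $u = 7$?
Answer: $-14926$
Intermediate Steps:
$A{\left(F \right)} = 49$ ($A{\left(F \right)} = 7^{2} = 49$)
$-14877 - A{\left(-209 \right)} = -14877 - 49 = -14926$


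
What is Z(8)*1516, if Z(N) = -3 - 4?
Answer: -10612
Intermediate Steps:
Z(N) = -7
Z(8)*1516 = -7*1516 = -10612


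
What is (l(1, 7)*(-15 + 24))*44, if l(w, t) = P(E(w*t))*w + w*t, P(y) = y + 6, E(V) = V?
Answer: 7920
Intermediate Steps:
P(y) = 6 + y
l(w, t) = t*w + w*(6 + t*w) (l(w, t) = (6 + w*t)*w + w*t = (6 + t*w)*w + t*w = w*(6 + t*w) + t*w = t*w + w*(6 + t*w))
(l(1, 7)*(-15 + 24))*44 = ((1*(6 + 7 + 7*1))*(-15 + 24))*44 = ((1*(6 + 7 + 7))*9)*44 = ((1*20)*9)*44 = (20*9)*44 = 180*44 = 7920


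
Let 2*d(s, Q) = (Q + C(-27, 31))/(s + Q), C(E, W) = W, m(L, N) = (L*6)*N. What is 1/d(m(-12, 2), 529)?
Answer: 11/8 ≈ 1.3750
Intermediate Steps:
m(L, N) = 6*L*N (m(L, N) = (6*L)*N = 6*L*N)
d(s, Q) = (31 + Q)/(2*(Q + s)) (d(s, Q) = ((Q + 31)/(s + Q))/2 = ((31 + Q)/(Q + s))/2 = (31 + Q)/(2*(Q + s)))
1/d(m(-12, 2), 529) = 1/((31 + 529)/(2*(529 + 6*(-12)*2))) = 1/((1/2)*560/(529 - 144)) = 1/((1/2)*560/385) = 1/((1/2)*(1/385)*560) = 1/(8/11) = 11/8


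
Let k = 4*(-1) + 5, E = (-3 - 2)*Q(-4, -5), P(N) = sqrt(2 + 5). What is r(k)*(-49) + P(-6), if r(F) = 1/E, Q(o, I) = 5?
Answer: 49/25 + sqrt(7) ≈ 4.6058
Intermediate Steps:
P(N) = sqrt(7)
E = -25 (E = (-3 - 2)*5 = -5*5 = -25)
k = 1 (k = -4 + 5 = 1)
r(F) = -1/25 (r(F) = 1/(-25) = -1/25)
r(k)*(-49) + P(-6) = -1/25*(-49) + sqrt(7) = 49/25 + sqrt(7)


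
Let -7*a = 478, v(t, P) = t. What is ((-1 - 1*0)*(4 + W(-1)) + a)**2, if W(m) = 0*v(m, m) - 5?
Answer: 221841/49 ≈ 4527.4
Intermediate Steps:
a = -478/7 (a = -1/7*478 = -478/7 ≈ -68.286)
W(m) = -5 (W(m) = 0*m - 5 = 0 - 5 = -5)
((-1 - 1*0)*(4 + W(-1)) + a)**2 = ((-1 - 1*0)*(4 - 5) - 478/7)**2 = ((-1 + 0)*(-1) - 478/7)**2 = (-1*(-1) - 478/7)**2 = (1 - 478/7)**2 = (-471/7)**2 = 221841/49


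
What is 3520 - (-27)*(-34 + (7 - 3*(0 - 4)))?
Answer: 3115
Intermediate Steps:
3520 - (-27)*(-34 + (7 - 3*(0 - 4))) = 3520 - (-27)*(-34 + (7 - 3*(-4))) = 3520 - (-27)*(-34 + (7 + 12)) = 3520 - (-27)*(-34 + 19) = 3520 - (-27)*(-15) = 3520 - 1*405 = 3520 - 405 = 3115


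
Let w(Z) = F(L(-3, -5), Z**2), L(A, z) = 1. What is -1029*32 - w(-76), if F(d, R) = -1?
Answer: -32927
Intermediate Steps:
w(Z) = -1
-1029*32 - w(-76) = -1029*32 - 1*(-1) = -32928 + 1 = -32927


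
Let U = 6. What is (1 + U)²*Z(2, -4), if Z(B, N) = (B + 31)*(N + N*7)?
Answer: -51744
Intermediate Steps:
Z(B, N) = 8*N*(31 + B) (Z(B, N) = (31 + B)*(N + 7*N) = (31 + B)*(8*N) = 8*N*(31 + B))
(1 + U)²*Z(2, -4) = (1 + 6)²*(8*(-4)*(31 + 2)) = 7²*(8*(-4)*33) = 49*(-1056) = -51744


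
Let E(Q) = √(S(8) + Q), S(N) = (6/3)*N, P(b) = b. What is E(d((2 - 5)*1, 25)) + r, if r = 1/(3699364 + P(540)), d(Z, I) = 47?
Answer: 1/3699904 + 3*√7 ≈ 7.9373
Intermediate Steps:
S(N) = 2*N (S(N) = (6*(⅓))*N = 2*N)
r = 1/3699904 (r = 1/(3699364 + 540) = 1/3699904 ≈ 2.7028e-7)
E(Q) = √(16 + Q) (E(Q) = √(2*8 + Q) = √(16 + Q))
E(d((2 - 5)*1, 25)) + r = √(16 + 47) + 1/3699904 = √63 + 1/3699904 = 3*√7 + 1/3699904 = 1/3699904 + 3*√7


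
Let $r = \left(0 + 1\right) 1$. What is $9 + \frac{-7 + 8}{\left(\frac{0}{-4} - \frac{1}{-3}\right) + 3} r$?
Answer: $\frac{93}{10} \approx 9.3$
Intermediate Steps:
$r = 1$ ($r = 1 \cdot 1 = 1$)
$9 + \frac{-7 + 8}{\left(\frac{0}{-4} - \frac{1}{-3}\right) + 3} r = 9 + \frac{-7 + 8}{\left(\frac{0}{-4} - \frac{1}{-3}\right) + 3} \cdot 1 = 9 + 1 \frac{1}{\left(0 \left(- \frac{1}{4}\right) - - \frac{1}{3}\right) + 3} \cdot 1 = 9 + 1 \frac{1}{\left(0 + \frac{1}{3}\right) + 3} \cdot 1 = 9 + 1 \frac{1}{\frac{1}{3} + 3} \cdot 1 = 9 + 1 \frac{1}{\frac{10}{3}} \cdot 1 = 9 + 1 \cdot \frac{3}{10} \cdot 1 = 9 + \frac{3}{10} \cdot 1 = 9 + \frac{3}{10} = \frac{93}{10}$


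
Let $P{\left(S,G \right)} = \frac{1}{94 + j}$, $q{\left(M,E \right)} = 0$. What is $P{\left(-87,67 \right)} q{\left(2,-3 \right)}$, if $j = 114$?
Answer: $0$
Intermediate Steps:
$P{\left(S,G \right)} = \frac{1}{208}$ ($P{\left(S,G \right)} = \frac{1}{94 + 114} = \frac{1}{208}$)
$P{\left(-87,67 \right)} q{\left(2,-3 \right)} = \frac{1}{208} \cdot 0 = 0$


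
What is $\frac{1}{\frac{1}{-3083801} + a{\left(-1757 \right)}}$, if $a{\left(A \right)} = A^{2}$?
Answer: $\frac{3083801}{9519844793248} \approx 3.2393 \cdot 10^{-7}$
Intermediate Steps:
$\frac{1}{\frac{1}{-3083801} + a{\left(-1757 \right)}} = \frac{1}{\frac{1}{-3083801} + \left(-1757\right)^{2}} = \frac{1}{- \frac{1}{3083801} + 3087049} = \frac{1}{\frac{9519844793248}{3083801}} = \frac{3083801}{9519844793248}$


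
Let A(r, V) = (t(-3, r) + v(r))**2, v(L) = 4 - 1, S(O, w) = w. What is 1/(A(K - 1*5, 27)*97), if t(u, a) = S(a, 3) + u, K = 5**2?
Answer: 1/873 ≈ 0.0011455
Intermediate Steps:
K = 25
t(u, a) = 3 + u
v(L) = 3
A(r, V) = 9 (A(r, V) = ((3 - 3) + 3)**2 = (0 + 3)**2 = 3**2 = 9)
1/(A(K - 1*5, 27)*97) = 1/(9*97) = 1/873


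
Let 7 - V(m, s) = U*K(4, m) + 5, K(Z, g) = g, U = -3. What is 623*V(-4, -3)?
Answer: -6230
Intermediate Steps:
V(m, s) = 2 + 3*m (V(m, s) = 7 - (-3*m + 5) = 7 - (5 - 3*m) = 7 + (-5 + 3*m) = 2 + 3*m)
623*V(-4, -3) = 623*(2 + 3*(-4)) = 623*(2 - 12) = 623*(-10) = -6230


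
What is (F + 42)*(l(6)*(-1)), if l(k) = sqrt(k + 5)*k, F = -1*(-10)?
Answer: -312*sqrt(11) ≈ -1034.8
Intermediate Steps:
F = 10
l(k) = k*sqrt(5 + k) (l(k) = sqrt(5 + k)*k = k*sqrt(5 + k))
(F + 42)*(l(6)*(-1)) = (10 + 42)*((6*sqrt(5 + 6))*(-1)) = 52*((6*sqrt(11))*(-1)) = 52*(-6*sqrt(11)) = -312*sqrt(11)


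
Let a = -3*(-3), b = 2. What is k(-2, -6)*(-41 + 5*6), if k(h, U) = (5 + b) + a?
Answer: -176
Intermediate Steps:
a = 9
k(h, U) = 16 (k(h, U) = (5 + 2) + 9 = 7 + 9 = 16)
k(-2, -6)*(-41 + 5*6) = 16*(-41 + 5*6) = 16*(-41 + 30) = 16*(-11) = -176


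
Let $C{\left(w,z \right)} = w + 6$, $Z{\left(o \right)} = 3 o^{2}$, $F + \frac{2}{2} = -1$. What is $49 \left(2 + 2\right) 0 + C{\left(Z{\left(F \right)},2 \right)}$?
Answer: $18$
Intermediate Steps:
$F = -2$ ($F = -1 - 1 = -2$)
$C{\left(w,z \right)} = 6 + w$
$49 \left(2 + 2\right) 0 + C{\left(Z{\left(F \right)},2 \right)} = 49 \left(2 + 2\right) 0 + \left(6 + 3 \left(-2\right)^{2}\right) = 49 \cdot 4 \cdot 0 + \left(6 + 3 \cdot 4\right) = 49 \cdot 0 + \left(6 + 12\right) = 0 + 18 = 18$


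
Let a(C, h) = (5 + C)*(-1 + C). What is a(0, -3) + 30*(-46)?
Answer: -1385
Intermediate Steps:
a(C, h) = (-1 + C)*(5 + C)
a(0, -3) + 30*(-46) = (-5 + 0² + 4*0) + 30*(-46) = (-5 + 0 + 0) - 1380 = -5 - 1380 = -1385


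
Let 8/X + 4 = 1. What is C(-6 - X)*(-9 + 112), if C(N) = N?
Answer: -1030/3 ≈ -343.33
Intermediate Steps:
X = -8/3 (X = 8/(-4 + 1) = 8/(-3) = 8*(-⅓) = -8/3 ≈ -2.6667)
C(-6 - X)*(-9 + 112) = (-6 - 1*(-8/3))*(-9 + 112) = (-6 + 8/3)*103 = -10/3*103 = -1030/3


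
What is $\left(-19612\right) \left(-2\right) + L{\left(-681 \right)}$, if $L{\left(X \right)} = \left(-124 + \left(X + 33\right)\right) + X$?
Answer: $37771$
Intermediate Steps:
$L{\left(X \right)} = -91 + 2 X$ ($L{\left(X \right)} = \left(-124 + \left(33 + X\right)\right) + X = \left(-91 + X\right) + X = -91 + 2 X$)
$\left(-19612\right) \left(-2\right) + L{\left(-681 \right)} = \left(-19612\right) \left(-2\right) + \left(-91 + 2 \left(-681\right)\right) = 39224 - 1453 = 37771$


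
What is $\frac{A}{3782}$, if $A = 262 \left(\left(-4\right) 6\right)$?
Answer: $- \frac{3144}{1891} \approx -1.6626$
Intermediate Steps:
$A = -6288$ ($A = 262 \left(-24\right) = -6288$)
$\frac{A}{3782} = - \frac{6288}{3782} = \left(-6288\right) \frac{1}{3782} = - \frac{3144}{1891}$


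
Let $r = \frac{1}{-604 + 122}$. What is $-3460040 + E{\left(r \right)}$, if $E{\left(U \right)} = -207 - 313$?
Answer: $-3460560$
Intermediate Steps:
$r = - \frac{1}{482}$ ($r = \frac{1}{-482} = - \frac{1}{482} \approx -0.0020747$)
$E{\left(U \right)} = -520$ ($E{\left(U \right)} = -207 - 313 = -520$)
$-3460040 + E{\left(r \right)} = -3460040 - 520 = -3460560$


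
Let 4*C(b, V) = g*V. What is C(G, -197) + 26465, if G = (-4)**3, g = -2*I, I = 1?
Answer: 53127/2 ≈ 26564.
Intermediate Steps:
g = -2 (g = -2*1 = -2)
G = -64
C(b, V) = -V/2 (C(b, V) = (-2*V)/4 = -V/2)
C(G, -197) + 26465 = -1/2*(-197) + 26465 = 197/2 + 26465 = 53127/2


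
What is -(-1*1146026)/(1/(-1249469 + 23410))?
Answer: -1405095491534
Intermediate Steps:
-(-1*1146026)/(1/(-1249469 + 23410)) = -(-1146026)/(1/(-1226059)) = -(-1146026)/(-1/1226059) = -(-1146026)*(-1226059) = -1*1405095491534 = -1405095491534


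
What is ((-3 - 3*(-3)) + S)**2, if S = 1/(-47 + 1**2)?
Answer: 75625/2116 ≈ 35.740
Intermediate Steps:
S = -1/46 (S = 1/(-47 + 1) = 1/(-46) = -1/46 ≈ -0.021739)
((-3 - 3*(-3)) + S)**2 = ((-3 - 3*(-3)) - 1/46)**2 = ((-3 + 9) - 1/46)**2 = (6 - 1/46)**2 = (275/46)**2 = 75625/2116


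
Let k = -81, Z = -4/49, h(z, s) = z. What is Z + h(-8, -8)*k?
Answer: 31748/49 ≈ 647.92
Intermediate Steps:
Z = -4/49 (Z = -4*1/49 = -4/49 ≈ -0.081633)
Z + h(-8, -8)*k = -4/49 - 8*(-81) = -4/49 + 648 = 31748/49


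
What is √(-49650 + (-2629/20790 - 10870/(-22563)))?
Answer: I*√123852823496705310/1579410 ≈ 222.82*I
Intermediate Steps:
√(-49650 + (-2629/20790 - 10870/(-22563))) = √(-49650 + (-2629*1/20790 - 10870*(-1/22563))) = √(-49650 + (-239/1890 + 10870/22563)) = √(-49650 + 1683527/4738230) = √(-235251435973/4738230) = I*√123852823496705310/1579410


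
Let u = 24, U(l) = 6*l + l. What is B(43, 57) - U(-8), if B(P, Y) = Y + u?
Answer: 137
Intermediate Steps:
U(l) = 7*l
B(P, Y) = 24 + Y (B(P, Y) = Y + 24 = 24 + Y)
B(43, 57) - U(-8) = (24 + 57) - 7*(-8) = 81 - 1*(-56) = 81 + 56 = 137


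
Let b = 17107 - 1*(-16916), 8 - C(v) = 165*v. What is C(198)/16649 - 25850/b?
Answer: -140148716/51495357 ≈ -2.7216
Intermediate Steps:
C(v) = 8 - 165*v
b = 34023 (b = 17107 + 16916 = 34023)
C(198)/16649 - 25850/b = (8 - 165*198)/16649 - 25850/34023 = (8 - 32670)*(1/16649) - 25850*1/34023 = -32662*1/16649 - 2350/3093 = -32662/16649 - 2350/3093 = -140148716/51495357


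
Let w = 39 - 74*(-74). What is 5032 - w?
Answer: -483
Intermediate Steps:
w = 5515 (w = 39 + 5476 = 5515)
5032 - w = 5032 - 1*5515 = 5032 - 5515 = -483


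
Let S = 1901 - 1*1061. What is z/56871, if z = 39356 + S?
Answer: 40196/56871 ≈ 0.70679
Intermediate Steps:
S = 840 (S = 1901 - 1061 = 840)
z = 40196 (z = 39356 + 840 = 40196)
z/56871 = 40196/56871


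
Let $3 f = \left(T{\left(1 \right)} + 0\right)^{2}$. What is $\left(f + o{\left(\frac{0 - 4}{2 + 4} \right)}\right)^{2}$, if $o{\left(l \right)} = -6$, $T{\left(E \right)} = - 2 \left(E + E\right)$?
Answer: $\frac{4}{9} \approx 0.44444$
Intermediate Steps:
$T{\left(E \right)} = - 4 E$ ($T{\left(E \right)} = - 2 \cdot 2 E = - 4 E$)
$f = \frac{16}{3}$ ($f = \frac{\left(\left(-4\right) 1 + 0\right)^{2}}{3} = \frac{\left(-4 + 0\right)^{2}}{3} = \frac{\left(-4\right)^{2}}{3} = \frac{1}{3} \cdot 16 = \frac{16}{3} \approx 5.3333$)
$\left(f + o{\left(\frac{0 - 4}{2 + 4} \right)}\right)^{2} = \left(\frac{16}{3} - 6\right)^{2} = \left(- \frac{2}{3}\right)^{2} = \frac{4}{9}$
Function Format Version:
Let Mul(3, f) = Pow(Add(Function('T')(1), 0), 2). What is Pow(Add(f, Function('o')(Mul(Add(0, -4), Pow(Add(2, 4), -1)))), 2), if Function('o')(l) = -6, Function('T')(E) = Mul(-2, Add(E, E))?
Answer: Rational(4, 9) ≈ 0.44444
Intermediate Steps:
Function('T')(E) = Mul(-4, E) (Function('T')(E) = Mul(-2, Mul(2, E)) = Mul(-4, E))
f = Rational(16, 3) (f = Mul(Rational(1, 3), Pow(Add(Mul(-4, 1), 0), 2)) = Mul(Rational(1, 3), Pow(Add(-4, 0), 2)) = Mul(Rational(1, 3), Pow(-4, 2)) = Mul(Rational(1, 3), 16) = Rational(16, 3) ≈ 5.3333)
Pow(Add(f, Function('o')(Mul(Add(0, -4), Pow(Add(2, 4), -1)))), 2) = Pow(Add(Rational(16, 3), -6), 2) = Pow(Rational(-2, 3), 2) = Rational(4, 9)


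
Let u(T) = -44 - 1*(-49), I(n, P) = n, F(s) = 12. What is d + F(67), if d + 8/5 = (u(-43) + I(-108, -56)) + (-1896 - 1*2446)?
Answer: -22173/5 ≈ -4434.6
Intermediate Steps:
u(T) = 5 (u(T) = -44 + 49 = 5)
d = -22233/5 (d = -8/5 + ((5 - 108) + (-1896 - 1*2446)) = -8/5 + (-103 + (-1896 - 2446)) = -8/5 + (-103 - 4342) = -8/5 - 4445 = -22233/5 ≈ -4446.6)
d + F(67) = -22233/5 + 12 = -22173/5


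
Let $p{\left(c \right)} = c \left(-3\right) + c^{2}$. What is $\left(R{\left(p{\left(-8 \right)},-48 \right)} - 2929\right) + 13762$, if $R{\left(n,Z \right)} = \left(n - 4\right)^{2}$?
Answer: $17889$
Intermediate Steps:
$p{\left(c \right)} = c^{2} - 3 c$ ($p{\left(c \right)} = - 3 c + c^{2} = c^{2} - 3 c$)
$R{\left(n,Z \right)} = \left(-4 + n\right)^{2}$
$\left(R{\left(p{\left(-8 \right)},-48 \right)} - 2929\right) + 13762 = \left(\left(-4 - 8 \left(-3 - 8\right)\right)^{2} - 2929\right) + 13762 = \left(\left(-4 - -88\right)^{2} - 2929\right) + 13762 = \left(\left(-4 + 88\right)^{2} - 2929\right) + 13762 = \left(84^{2} - 2929\right) + 13762 = \left(7056 - 2929\right) + 13762 = 4127 + 13762 = 17889$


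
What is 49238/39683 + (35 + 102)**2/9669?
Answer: 174413207/54813561 ≈ 3.1819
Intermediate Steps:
49238/39683 + (35 + 102)**2/9669 = 49238*(1/39683) + 137**2*(1/9669) = 7034/5669 + 18769*(1/9669) = 7034/5669 + 18769/9669 = 174413207/54813561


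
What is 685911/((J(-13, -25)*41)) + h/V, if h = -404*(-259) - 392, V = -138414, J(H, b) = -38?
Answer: -932373503/2114206 ≈ -441.00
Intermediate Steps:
h = 104244 (h = 104636 - 392 = 104244)
685911/((J(-13, -25)*41)) + h/V = 685911/((-38*41)) + 104244/(-138414) = 685911/(-1558) + 104244*(-1/138414) = 685911*(-1/1558) - 1022/1357 = -685911/1558 - 1022/1357 = -932373503/2114206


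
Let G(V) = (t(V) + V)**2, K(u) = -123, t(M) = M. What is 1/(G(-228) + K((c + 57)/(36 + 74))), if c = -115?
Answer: 1/207813 ≈ 4.8120e-6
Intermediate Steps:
G(V) = 4*V**2 (G(V) = (V + V)**2 = (2*V)**2 = 4*V**2)
1/(G(-228) + K((c + 57)/(36 + 74))) = 1/(4*(-228)**2 - 123) = 1/(4*51984 - 123) = 1/(207936 - 123) = 1/207813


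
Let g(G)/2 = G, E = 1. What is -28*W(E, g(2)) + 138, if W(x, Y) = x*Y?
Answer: 26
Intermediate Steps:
g(G) = 2*G
W(x, Y) = Y*x
-28*W(E, g(2)) + 138 = -28*2*2 + 138 = -112 + 138 = 26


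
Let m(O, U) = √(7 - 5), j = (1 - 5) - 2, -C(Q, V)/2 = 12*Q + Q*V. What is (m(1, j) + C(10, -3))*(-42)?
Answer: 7560 - 42*√2 ≈ 7500.6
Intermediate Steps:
C(Q, V) = -24*Q - 2*Q*V (C(Q, V) = -2*(12*Q + Q*V) = -24*Q - 2*Q*V)
j = -6 (j = -4 - 2 = -6)
m(O, U) = √2
(m(1, j) + C(10, -3))*(-42) = (√2 - 2*10*(12 - 3))*(-42) = (√2 - 2*10*9)*(-42) = (√2 - 180)*(-42) = (-180 + √2)*(-42) = 7560 - 42*√2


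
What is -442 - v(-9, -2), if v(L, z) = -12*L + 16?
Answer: -566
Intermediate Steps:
v(L, z) = 16 - 12*L
-442 - v(-9, -2) = -442 - (16 - 12*(-9)) = -442 - (16 + 108) = -442 - 1*124 = -442 - 124 = -566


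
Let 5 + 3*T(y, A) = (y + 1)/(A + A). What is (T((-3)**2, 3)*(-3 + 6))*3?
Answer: -10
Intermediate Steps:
T(y, A) = -5/3 + (1 + y)/(6*A) (T(y, A) = -5/3 + ((y + 1)/(A + A))/3 = -5/3 + ((1 + y)/((2*A)))/3 = -5/3 + ((1 + y)*(1/(2*A)))/3 = -5/3 + ((1 + y)/(2*A))/3 = -5/3 + (1 + y)/(6*A))
(T((-3)**2, 3)*(-3 + 6))*3 = (((1/6)*(1 + (-3)**2 - 10*3)/3)*(-3 + 6))*3 = (((1/6)*(1/3)*(1 + 9 - 30))*3)*3 = (((1/6)*(1/3)*(-20))*3)*3 = -10/9*3*3 = -10/3*3 = -10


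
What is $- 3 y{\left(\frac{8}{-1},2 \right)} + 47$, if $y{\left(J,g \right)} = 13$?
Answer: $8$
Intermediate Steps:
$- 3 y{\left(\frac{8}{-1},2 \right)} + 47 = \left(-3\right) 13 + 47 = -39 + 47 = 8$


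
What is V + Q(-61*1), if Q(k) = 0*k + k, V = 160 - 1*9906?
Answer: -9807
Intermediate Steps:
V = -9746 (V = 160 - 9906 = -9746)
Q(k) = k (Q(k) = 0 + k = k)
V + Q(-61*1) = -9746 - 61*1 = -9746 - 61 = -9807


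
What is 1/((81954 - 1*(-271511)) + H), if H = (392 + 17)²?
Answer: 1/520746 ≈ 1.9203e-6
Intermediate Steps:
H = 167281 (H = 409² = 167281)
1/((81954 - 1*(-271511)) + H) = 1/((81954 - 1*(-271511)) + 167281) = 1/((81954 + 271511) + 167281) = 1/(353465 + 167281) = 1/520746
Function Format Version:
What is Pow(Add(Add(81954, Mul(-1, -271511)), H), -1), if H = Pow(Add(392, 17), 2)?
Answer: Rational(1, 520746) ≈ 1.9203e-6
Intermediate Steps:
H = 167281 (H = Pow(409, 2) = 167281)
Pow(Add(Add(81954, Mul(-1, -271511)), H), -1) = Pow(Add(Add(81954, Mul(-1, -271511)), 167281), -1) = Pow(Add(Add(81954, 271511), 167281), -1) = Pow(Add(353465, 167281), -1) = Pow(520746, -1) = Rational(1, 520746)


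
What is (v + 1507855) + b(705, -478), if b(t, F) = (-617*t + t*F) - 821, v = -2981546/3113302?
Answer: 1144228836636/1556651 ≈ 7.3506e+5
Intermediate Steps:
v = -1490773/1556651 (v = -2981546*1/3113302 = -1490773/1556651 ≈ -0.95768)
b(t, F) = -821 - 617*t + F*t (b(t, F) = (-617*t + F*t) - 821 = -821 - 617*t + F*t)
(v + 1507855) + b(705, -478) = (-1490773/1556651 + 1507855) + (-821 - 617*705 - 478*705) = 2347202502832/1556651 + (-821 - 434985 - 336990) = 2347202502832/1556651 - 772796 = 1144228836636/1556651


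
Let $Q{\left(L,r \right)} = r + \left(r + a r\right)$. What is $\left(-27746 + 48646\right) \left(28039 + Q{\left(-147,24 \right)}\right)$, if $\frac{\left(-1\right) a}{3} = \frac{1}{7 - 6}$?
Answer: $585513500$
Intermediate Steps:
$a = -3$ ($a = - \frac{3}{7 - 6} = - \frac{3}{1} = \left(-3\right) 1 = -3$)
$Q{\left(L,r \right)} = - r$ ($Q{\left(L,r \right)} = r + \left(r - 3 r\right) = r - 2 r = - r$)
$\left(-27746 + 48646\right) \left(28039 + Q{\left(-147,24 \right)}\right) = \left(-27746 + 48646\right) \left(28039 - 24\right) = 20900 \left(28039 - 24\right) = 20900 \cdot 28015 = 585513500$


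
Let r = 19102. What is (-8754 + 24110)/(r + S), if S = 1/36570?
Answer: 561568920/698560141 ≈ 0.80389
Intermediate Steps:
S = 1/36570 ≈ 2.7345e-5
(-8754 + 24110)/(r + S) = (-8754 + 24110)/(19102 + 1/36570) = 15356/(698560141/36570) = 15356*(36570/698560141) = 561568920/698560141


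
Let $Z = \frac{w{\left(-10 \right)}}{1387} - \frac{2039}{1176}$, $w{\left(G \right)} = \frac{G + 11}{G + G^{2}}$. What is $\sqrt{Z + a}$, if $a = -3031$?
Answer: $\frac{i \sqrt{1029166875229730}}{582540} \approx 55.07 i$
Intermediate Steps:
$w{\left(G \right)} = \frac{11 + G}{G + G^{2}}$
$Z = - \frac{42421199}{24466680}$ ($Z = \frac{\frac{1}{-10} \frac{1}{1 - 10} \left(11 - 10\right)}{1387} - \frac{2039}{1176} = \left(- \frac{1}{10}\right) \frac{1}{-9} \cdot 1 \cdot \frac{1}{1387} - \frac{2039}{1176} = \left(- \frac{1}{10}\right) \left(- \frac{1}{9}\right) 1 \cdot \frac{1}{1387} - \frac{2039}{1176} = \frac{1}{90} \cdot \frac{1}{1387} - \frac{2039}{1176} = \frac{1}{124830} - \frac{2039}{1176} = - \frac{42421199}{24466680} \approx -1.7338$)
$\sqrt{Z + a} = \sqrt{- \frac{42421199}{24466680} - 3031} = \sqrt{- \frac{74200928279}{24466680}} = \frac{i \sqrt{1029166875229730}}{582540}$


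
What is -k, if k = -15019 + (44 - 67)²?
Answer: 14490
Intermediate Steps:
k = -14490 (k = -15019 + (-23)² = -15019 + 529 = -14490)
-k = -1*(-14490) = 14490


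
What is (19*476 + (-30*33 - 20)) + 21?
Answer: 8055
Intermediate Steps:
(19*476 + (-30*33 - 20)) + 21 = (9044 + (-990 - 20)) + 21 = (9044 - 1010) + 21 = 8034 + 21 = 8055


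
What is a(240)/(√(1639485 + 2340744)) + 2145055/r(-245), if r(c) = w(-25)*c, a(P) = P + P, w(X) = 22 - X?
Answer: -429011/2303 + 160*√3980229/1326743 ≈ -186.04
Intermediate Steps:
a(P) = 2*P
r(c) = 47*c (r(c) = (22 - 1*(-25))*c = (22 + 25)*c = 47*c)
a(240)/(√(1639485 + 2340744)) + 2145055/r(-245) = (2*240)/(√(1639485 + 2340744)) + 2145055/((47*(-245))) = 480/(√3980229) + 2145055/(-11515) = 480*(√3980229/3980229) + 2145055*(-1/11515) = 160*√3980229/1326743 - 429011/2303 = -429011/2303 + 160*√3980229/1326743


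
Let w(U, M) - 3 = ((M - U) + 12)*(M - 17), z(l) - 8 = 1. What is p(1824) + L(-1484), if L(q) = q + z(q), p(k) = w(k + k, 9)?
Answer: 27544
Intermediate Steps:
z(l) = 9 (z(l) = 8 + 1 = 9)
w(U, M) = 3 + (-17 + M)*(12 + M - U) (w(U, M) = 3 + ((M - U) + 12)*(M - 17) = 3 + (12 + M - U)*(-17 + M) = 3 + (-17 + M)*(12 + M - U))
p(k) = -165 + 16*k (p(k) = -201 + 9**2 - 5*9 + 17*(k + k) - 1*9*(k + k) = -201 + 81 - 45 + 17*(2*k) - 1*9*2*k = -201 + 81 - 45 + 34*k - 18*k = -165 + 16*k)
L(q) = 9 + q (L(q) = q + 9 = 9 + q)
p(1824) + L(-1484) = (-165 + 16*1824) + (9 - 1484) = (-165 + 29184) - 1475 = 29019 - 1475 = 27544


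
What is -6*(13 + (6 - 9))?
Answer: -60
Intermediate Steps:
-6*(13 + (6 - 9)) = -6*(13 - 3) = -6*10 = -60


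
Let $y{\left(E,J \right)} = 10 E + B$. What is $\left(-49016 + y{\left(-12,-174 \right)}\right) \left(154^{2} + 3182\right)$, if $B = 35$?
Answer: $-1320718698$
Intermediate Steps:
$y{\left(E,J \right)} = 35 + 10 E$ ($y{\left(E,J \right)} = 10 E + 35 = 35 + 10 E$)
$\left(-49016 + y{\left(-12,-174 \right)}\right) \left(154^{2} + 3182\right) = \left(-49016 + \left(35 + 10 \left(-12\right)\right)\right) \left(154^{2} + 3182\right) = \left(-49016 + \left(35 - 120\right)\right) \left(23716 + 3182\right) = \left(-49016 - 85\right) 26898 = \left(-49101\right) 26898 = -1320718698$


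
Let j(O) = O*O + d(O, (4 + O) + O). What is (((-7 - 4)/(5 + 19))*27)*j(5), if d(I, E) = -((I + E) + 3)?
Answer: -297/8 ≈ -37.125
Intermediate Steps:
d(I, E) = -3 - E - I (d(I, E) = -((E + I) + 3) = -(3 + E + I) = -3 - E - I)
j(O) = -7 + O**2 - 3*O (j(O) = O*O + (-3 - ((4 + O) + O) - O) = O**2 + (-3 - (4 + 2*O) - O) = O**2 + (-3 + (-4 - 2*O) - O) = O**2 + (-7 - 3*O) = -7 + O**2 - 3*O)
(((-7 - 4)/(5 + 19))*27)*j(5) = (((-7 - 4)/(5 + 19))*27)*(-7 + 5**2 - 3*5) = (-11/24*27)*(-7 + 25 - 15) = (-11*1/24*27)*3 = -11/24*27*3 = -99/8*3 = -297/8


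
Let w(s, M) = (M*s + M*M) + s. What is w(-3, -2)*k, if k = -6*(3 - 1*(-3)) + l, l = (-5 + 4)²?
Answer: -245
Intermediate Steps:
w(s, M) = s + M² + M*s (w(s, M) = (M*s + M²) + s = (M² + M*s) + s = s + M² + M*s)
l = 1 (l = (-1)² = 1)
k = -35 (k = -6*(3 - 1*(-3)) + 1 = -6*(3 + 3) + 1 = -6*6 + 1 = -36 + 1 = -35)
w(-3, -2)*k = (-3 + (-2)² - 2*(-3))*(-35) = (-3 + 4 + 6)*(-35) = 7*(-35) = -245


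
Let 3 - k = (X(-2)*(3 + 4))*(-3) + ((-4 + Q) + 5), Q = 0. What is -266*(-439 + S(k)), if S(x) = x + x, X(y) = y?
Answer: 138054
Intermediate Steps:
k = -40 (k = 3 - (-2*(3 + 4)*(-3) + ((-4 + 0) + 5)) = 3 - (-2*7*(-3) + (-4 + 5)) = 3 - (-14*(-3) + 1) = 3 - (42 + 1) = 3 - 1*43 = 3 - 43 = -40)
S(x) = 2*x
-266*(-439 + S(k)) = -266*(-439 + 2*(-40)) = -266*(-439 - 80) = -266*(-519) = 138054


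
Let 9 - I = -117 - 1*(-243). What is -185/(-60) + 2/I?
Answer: 1435/468 ≈ 3.0662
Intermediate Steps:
I = -117 (I = 9 - (-117 - 1*(-243)) = 9 - (-117 + 243) = 9 - 1*126 = 9 - 126 = -117)
-185/(-60) + 2/I = -185/(-60) + 2/(-117) = -185*(-1/60) + 2*(-1/117) = 37/12 - 2/117 = 1435/468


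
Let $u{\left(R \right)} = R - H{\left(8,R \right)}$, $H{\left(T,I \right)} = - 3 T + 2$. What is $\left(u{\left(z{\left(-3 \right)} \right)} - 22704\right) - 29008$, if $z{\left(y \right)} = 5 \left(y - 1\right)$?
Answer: $-51710$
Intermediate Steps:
$z{\left(y \right)} = -5 + 5 y$ ($z{\left(y \right)} = 5 \left(-1 + y\right) = -5 + 5 y$)
$H{\left(T,I \right)} = 2 - 3 T$
$u{\left(R \right)} = 22 + R$ ($u{\left(R \right)} = R - \left(2 - 24\right) = R - -22 = R + 22 = 22 + R$)
$\left(u{\left(z{\left(-3 \right)} \right)} - 22704\right) - 29008 = \left(\left(22 + \left(-5 + 5 \left(-3\right)\right)\right) - 22704\right) - 29008 = \left(\left(22 - 20\right) - 22704\right) - 29008 = \left(2 - 22704\right) - 29008 = -22702 - 29008 = -51710$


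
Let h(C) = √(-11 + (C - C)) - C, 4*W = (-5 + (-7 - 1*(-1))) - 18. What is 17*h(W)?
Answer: 493/4 + 17*I*√11 ≈ 123.25 + 56.383*I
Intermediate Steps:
W = -29/4 (W = ((-5 + (-7 - 1*(-1))) - 18)/4 = ((-5 + (-7 + 1)) - 18)/4 = ((-5 - 6) - 18)/4 = (-11 - 18)/4 = (¼)*(-29) = -29/4 ≈ -7.2500)
h(C) = -C + I*√11 (h(C) = √(-11 + 0) - C = √(-11) - C = I*√11 - C = -C + I*√11)
17*h(W) = 17*(-1*(-29/4) + I*√11) = 17*(29/4 + I*√11) = 493/4 + 17*I*√11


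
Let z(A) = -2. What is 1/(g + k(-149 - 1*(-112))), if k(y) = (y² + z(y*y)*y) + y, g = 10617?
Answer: 1/12023 ≈ 8.3174e-5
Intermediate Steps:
k(y) = y² - y (k(y) = (y² - 2*y) + y = y² - y)
1/(g + k(-149 - 1*(-112))) = 1/(10617 + (-149 - 1*(-112))*(-1 + (-149 - 1*(-112)))) = 1/(10617 + (-149 + 112)*(-1 + (-149 + 112))) = 1/(10617 - 37*(-1 - 37)) = 1/(10617 - 37*(-38)) = 1/(10617 + 1406) = 1/12023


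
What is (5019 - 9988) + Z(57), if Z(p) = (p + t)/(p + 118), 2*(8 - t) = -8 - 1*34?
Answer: -869489/175 ≈ -4968.5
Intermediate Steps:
t = 29 (t = 8 - (-8 - 1*34)/2 = 8 - (-8 - 34)/2 = 8 - 1/2*(-42) = 8 + 21 = 29)
Z(p) = (29 + p)/(118 + p) (Z(p) = (p + 29)/(p + 118) = (29 + p)/(118 + p))
(5019 - 9988) + Z(57) = (5019 - 9988) + (29 + 57)/(118 + 57) = -4969 + 86/175 = -869489/175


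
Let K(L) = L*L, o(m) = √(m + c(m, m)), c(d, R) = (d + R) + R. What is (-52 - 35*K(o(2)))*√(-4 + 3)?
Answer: -332*I ≈ -332.0*I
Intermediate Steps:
c(d, R) = d + 2*R (c(d, R) = (R + d) + R = d + 2*R)
o(m) = 2*√m (o(m) = √(m + (m + 2*m)) = √(m + 3*m) = √(4*m) = 2*√m)
K(L) = L²
(-52 - 35*K(o(2)))*√(-4 + 3) = (-52 - 35*(2*√2)²)*√(-4 + 3) = (-52 - 35*8)*√(-1) = (-52 - 280)*I = -332*I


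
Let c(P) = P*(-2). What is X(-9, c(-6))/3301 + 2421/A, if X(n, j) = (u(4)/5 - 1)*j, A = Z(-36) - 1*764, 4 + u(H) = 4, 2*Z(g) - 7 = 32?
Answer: -16001310/4915189 ≈ -3.2555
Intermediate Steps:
Z(g) = 39/2 (Z(g) = 7/2 + (½)*32 = 7/2 + 16 = 39/2)
c(P) = -2*P
u(H) = 0 (u(H) = -4 + 4 = 0)
A = -1489/2 (A = 39/2 - 1*764 = 39/2 - 764 = -1489/2 ≈ -744.50)
X(n, j) = -j (X(n, j) = (0/5 - 1)*j = (0*(⅕) - 1)*j = (0 - 1)*j = -j)
X(-9, c(-6))/3301 + 2421/A = -(-2)*(-6)/3301 + 2421/(-1489/2) = -1*12*(1/3301) + 2421*(-2/1489) = -12*1/3301 - 4842/1489 = -12/3301 - 4842/1489 = -16001310/4915189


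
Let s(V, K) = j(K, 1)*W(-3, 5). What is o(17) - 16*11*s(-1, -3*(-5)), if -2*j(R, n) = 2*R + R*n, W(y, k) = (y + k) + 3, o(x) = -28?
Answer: 19772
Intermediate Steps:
W(y, k) = 3 + k + y (W(y, k) = (k + y) + 3 = 3 + k + y)
j(R, n) = -R - R*n/2 (j(R, n) = -(2*R + R*n)/2 = -R - R*n/2)
s(V, K) = -15*K/2 (s(V, K) = (-K*(2 + 1)/2)*(3 + 5 - 3) = -1/2*K*3*5 = -3*K/2*5 = -15*K/2)
o(17) - 16*11*s(-1, -3*(-5)) = -28 - 16*11*(-(-45)*(-5)/2) = -28 - 176*(-15/2*15) = -28 - 176*(-225)/2 = -28 - 1*(-19800) = -28 + 19800 = 19772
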